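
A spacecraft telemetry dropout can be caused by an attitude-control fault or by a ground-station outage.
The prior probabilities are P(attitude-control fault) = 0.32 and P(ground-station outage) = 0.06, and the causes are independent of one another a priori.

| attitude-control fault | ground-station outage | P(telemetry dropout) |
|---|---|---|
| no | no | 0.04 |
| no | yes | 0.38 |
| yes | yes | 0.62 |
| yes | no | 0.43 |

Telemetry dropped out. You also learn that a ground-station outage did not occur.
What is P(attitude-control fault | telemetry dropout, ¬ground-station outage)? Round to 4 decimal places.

P(attitude-control fault | telemetry dropout, ¬ground-station outage) ≈ 0.8350

By total probability over both values of attitude-control fault:
  P(telemetry dropout | ¬ground-station outage) = 0.04·0.68 + 0.43·0.32
        = 0.027200 + 0.137600 = 0.164800
Keeping only the attitude-control fault-present terms gives 0.137600, so
  P(attitude-control fault | telemetry dropout, ¬ground-station outage) = 0.137600 / 0.164800 ≈ 0.8350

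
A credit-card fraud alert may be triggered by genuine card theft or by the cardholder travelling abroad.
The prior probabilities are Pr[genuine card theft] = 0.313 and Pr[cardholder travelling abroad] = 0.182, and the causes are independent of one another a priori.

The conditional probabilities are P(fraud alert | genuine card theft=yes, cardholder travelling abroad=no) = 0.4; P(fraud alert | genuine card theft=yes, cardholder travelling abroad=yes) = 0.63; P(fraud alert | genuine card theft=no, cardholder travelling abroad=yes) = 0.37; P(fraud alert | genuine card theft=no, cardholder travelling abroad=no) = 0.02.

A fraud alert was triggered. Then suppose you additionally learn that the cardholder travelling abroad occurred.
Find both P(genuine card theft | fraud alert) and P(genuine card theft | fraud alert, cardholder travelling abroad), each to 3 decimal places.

P(fraud alert) = 0.02×0.687×0.818 + 0.37×0.687×0.182 + 0.4×0.313×0.818 + 0.63×0.313×0.182 = 0.011239 + 0.046263 + 0.102414 + 0.035889 = 0.195805
Restricting to configurations with genuine card theft present: 0.102414 + 0.035889 = 0.138303.
Hence the posterior is 0.138303/0.195805 ≈ 0.706.

Now also conditioning on cardholder travelling abroad=true:
Weight on genuine card theft=true, given the evidence: 0.63*0.313 = 0.197190
Denominator P(fraud alert | cardholder travelling abroad): 0.37*0.687 + 0.63*0.313 = 0.451380
P(genuine card theft | fraud alert, cardholder travelling abroad) = 0.197190/0.451380 ≈ 0.437
— cardholder travelling abroad explains away the evidence for genuine card theft.

P(genuine card theft | fraud alert) ≈ 0.706; P(genuine card theft | fraud alert, cardholder travelling abroad) ≈ 0.437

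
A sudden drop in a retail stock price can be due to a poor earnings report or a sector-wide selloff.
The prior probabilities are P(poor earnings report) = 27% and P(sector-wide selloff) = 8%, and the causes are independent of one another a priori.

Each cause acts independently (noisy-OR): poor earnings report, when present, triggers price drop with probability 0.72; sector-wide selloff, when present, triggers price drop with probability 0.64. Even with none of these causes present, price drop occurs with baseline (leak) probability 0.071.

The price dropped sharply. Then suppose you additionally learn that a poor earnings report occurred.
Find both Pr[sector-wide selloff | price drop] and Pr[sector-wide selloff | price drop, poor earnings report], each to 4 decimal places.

Pr[sector-wide selloff | price drop] ≈ 0.2016; Pr[sector-wide selloff | price drop, poor earnings report] ≈ 0.0963

Under noisy-OR, P(price drop | causes) = 1 − (1−0.071)·∏(1−qᵢ) over the active causes.
By total probability over the 4 (poor earnings report, sector-wide selloff) configurations:
  P(price drop) = 0.071×0.73×0.92 + 0.66556×0.73×0.08 + 0.73988×0.27×0.92 + 0.906357×0.27×0.08
        = 0.047684 + 0.038869 + 0.183786 + 0.019577 = 0.289916
Keeping only the sector-wide selloff-present terms gives 0.058446, so
  P(sector-wide selloff | price drop) = 0.058446 / 0.289916 ≈ 0.2016

With the extra evidence:
Numerator (weight on configurations with sector-wide selloff): 0.906357×0.08 = 0.072509
Normalizer over all consistent configurations: 0.73988×0.92 + 0.906357×0.08 = 0.753199
Posterior = 0.072509 / 0.753199 ≈ 0.0963
— poor earnings report explains away the evidence for sector-wide selloff.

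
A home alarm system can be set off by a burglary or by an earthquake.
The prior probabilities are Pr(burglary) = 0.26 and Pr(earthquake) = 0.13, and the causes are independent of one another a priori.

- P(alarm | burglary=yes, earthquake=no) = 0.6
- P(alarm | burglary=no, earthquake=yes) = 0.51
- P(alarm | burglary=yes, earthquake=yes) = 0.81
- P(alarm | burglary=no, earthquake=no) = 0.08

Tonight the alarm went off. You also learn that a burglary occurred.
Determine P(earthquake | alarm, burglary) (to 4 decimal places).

P(earthquake | alarm, burglary) ≈ 0.1679

For the numerator, keep only earthquake=true terms: 0.81*0.13 = 0.105300
Denominator P(alarm | burglary): 0.6*0.87 + 0.81*0.13 = 0.627300
P(earthquake | alarm, burglary) = 0.105300/0.627300 ≈ 0.1679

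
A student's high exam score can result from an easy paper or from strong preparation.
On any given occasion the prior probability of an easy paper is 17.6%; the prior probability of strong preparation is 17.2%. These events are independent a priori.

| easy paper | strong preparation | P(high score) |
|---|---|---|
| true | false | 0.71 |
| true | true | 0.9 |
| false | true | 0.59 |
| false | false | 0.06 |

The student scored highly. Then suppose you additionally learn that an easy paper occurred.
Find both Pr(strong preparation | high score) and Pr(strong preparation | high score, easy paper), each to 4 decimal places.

Pr(strong preparation | high score) ≈ 0.4343; Pr(strong preparation | high score, easy paper) ≈ 0.2084

P(high score) = 0.06·0.824·0.828 + 0.59·0.824·0.172 + 0.71·0.176·0.828 + 0.9·0.176·0.172 = 0.040936 + 0.083620 + 0.103467 + 0.027245 = 0.255268
The strong preparation-present share is 0.083620 + 0.027245 = 0.110865.
So P(strong preparation | high score) = 0.110865/0.255268 ≈ 0.4343.

With the extra evidence:
Weight on strong preparation=true, given the evidence: 0.9*0.172 = 0.154800
The normalizing constant is 0.71*0.828 + 0.9*0.172 = 0.742680
Posterior = 0.154800 / 0.742680 ≈ 0.2084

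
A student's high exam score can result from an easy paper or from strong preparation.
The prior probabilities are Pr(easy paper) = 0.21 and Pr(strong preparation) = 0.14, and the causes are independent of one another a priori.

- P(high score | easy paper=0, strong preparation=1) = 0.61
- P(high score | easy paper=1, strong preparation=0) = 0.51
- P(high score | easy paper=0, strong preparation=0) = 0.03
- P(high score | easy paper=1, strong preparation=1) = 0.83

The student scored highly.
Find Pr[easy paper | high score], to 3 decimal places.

Pr[easy paper | high score] ≈ 0.570

For the numerator, keep only easy paper=true terms: 0.092106 + 0.024402 = 0.116508
The normalizing constant is 0.03·0.79·0.86 + 0.61·0.79·0.14 + 0.51·0.21·0.86 + 0.83·0.21·0.14 = 0.204356
Posterior = 0.116508 / 0.204356 ≈ 0.570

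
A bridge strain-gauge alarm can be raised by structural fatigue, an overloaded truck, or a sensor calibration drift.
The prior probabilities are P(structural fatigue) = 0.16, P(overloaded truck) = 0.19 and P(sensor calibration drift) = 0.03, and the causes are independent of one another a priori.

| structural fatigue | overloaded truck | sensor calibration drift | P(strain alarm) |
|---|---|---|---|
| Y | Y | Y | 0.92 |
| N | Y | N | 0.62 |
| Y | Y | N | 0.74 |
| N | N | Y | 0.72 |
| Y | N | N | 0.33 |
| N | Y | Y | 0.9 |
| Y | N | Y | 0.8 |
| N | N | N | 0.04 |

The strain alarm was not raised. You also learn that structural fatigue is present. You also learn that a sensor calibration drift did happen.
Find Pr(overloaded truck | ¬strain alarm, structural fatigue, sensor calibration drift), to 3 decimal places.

Pr(overloaded truck | ¬strain alarm, structural fatigue, sensor calibration drift) ≈ 0.086

Enumerate both values of overloaded truck and weight by the priors:
  P(¬strain alarm | structural fatigue, sensor calibration drift) = 0.2×0.81 + 0.08×0.19
        = 0.162000 + 0.015200 = 0.177200
The terms with overloaded truck present sum to 0.015200, so
  P(overloaded truck | ¬strain alarm, structural fatigue, sensor calibration drift) = 0.015200 / 0.177200 ≈ 0.086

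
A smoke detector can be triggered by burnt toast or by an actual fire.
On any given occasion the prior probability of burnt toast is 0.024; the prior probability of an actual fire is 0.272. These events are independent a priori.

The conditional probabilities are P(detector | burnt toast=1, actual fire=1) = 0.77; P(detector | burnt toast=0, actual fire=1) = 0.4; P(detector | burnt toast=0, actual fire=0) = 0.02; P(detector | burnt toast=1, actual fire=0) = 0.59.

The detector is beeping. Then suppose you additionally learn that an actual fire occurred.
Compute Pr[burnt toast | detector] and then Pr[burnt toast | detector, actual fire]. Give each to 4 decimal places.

Pr[burnt toast | detector] ≈ 0.1130; Pr[burnt toast | detector, actual fire] ≈ 0.0452

Sum P(detector|·) weighted by the priors over the 4 (burnt toast, actual fire) configurations:
  P(detector) = 0.02·0.976·0.728 + 0.4·0.976·0.272 + 0.59·0.024·0.728 + 0.77·0.024·0.272
        = 0.014211 + 0.106189 + 0.010308 + 0.005027 = 0.135735
The terms with burnt toast present sum to 0.015335, so
  P(burnt toast | detector) = 0.015335 / 0.135735 ≈ 0.1130

Now condition on the additional information:
By total probability over both values of burnt toast:
  P(detector | actual fire) = 0.4*0.976 + 0.77*0.024
        = 0.390400 + 0.018480 = 0.408880
Configurations with burnt toast contribute 0.018480, so
  P(burnt toast | detector, actual fire) = 0.018480 / 0.408880 ≈ 0.0452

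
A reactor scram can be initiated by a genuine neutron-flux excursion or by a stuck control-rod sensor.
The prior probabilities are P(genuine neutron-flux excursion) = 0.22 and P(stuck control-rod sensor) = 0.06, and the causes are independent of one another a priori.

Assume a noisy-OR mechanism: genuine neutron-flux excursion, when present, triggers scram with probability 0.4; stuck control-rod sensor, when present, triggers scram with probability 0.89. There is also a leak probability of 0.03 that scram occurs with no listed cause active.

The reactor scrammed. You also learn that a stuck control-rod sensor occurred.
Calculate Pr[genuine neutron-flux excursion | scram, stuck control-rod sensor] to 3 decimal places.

Under noisy-OR, P(scram | causes) = 1 − (1−0.03)·∏(1−qᵢ) over the active causes.
Numerator (weight on configurations with genuine neutron-flux excursion): 0.93598·0.22 = 0.205916
The normalizing constant is 0.8933·0.78 + 0.93598·0.22 = 0.902690
Posterior = 0.205916 / 0.902690 ≈ 0.228

Pr[genuine neutron-flux excursion | scram, stuck control-rod sensor] ≈ 0.228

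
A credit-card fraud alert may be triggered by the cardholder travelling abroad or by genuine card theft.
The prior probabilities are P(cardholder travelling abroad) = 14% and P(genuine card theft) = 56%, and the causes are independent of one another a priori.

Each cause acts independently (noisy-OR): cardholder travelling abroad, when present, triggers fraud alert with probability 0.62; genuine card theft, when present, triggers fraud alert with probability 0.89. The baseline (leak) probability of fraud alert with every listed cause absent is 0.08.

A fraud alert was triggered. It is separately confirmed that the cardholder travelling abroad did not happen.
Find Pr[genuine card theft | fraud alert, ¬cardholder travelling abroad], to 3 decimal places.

Pr[genuine card theft | fraud alert, ¬cardholder travelling abroad] ≈ 0.935

Under noisy-OR, P(fraud alert | causes) = 1 − (1−0.08)·∏(1−qᵢ) over the active causes.
Enumerate both values of genuine card theft and weight by the priors:
  P(fraud alert | ¬cardholder travelling abroad) = 0.08×0.44 + 0.8988×0.56
        = 0.035200 + 0.503328 = 0.538528
The terms with genuine card theft present sum to 0.503328, so
  P(genuine card theft | fraud alert, ¬cardholder travelling abroad) = 0.503328 / 0.538528 ≈ 0.935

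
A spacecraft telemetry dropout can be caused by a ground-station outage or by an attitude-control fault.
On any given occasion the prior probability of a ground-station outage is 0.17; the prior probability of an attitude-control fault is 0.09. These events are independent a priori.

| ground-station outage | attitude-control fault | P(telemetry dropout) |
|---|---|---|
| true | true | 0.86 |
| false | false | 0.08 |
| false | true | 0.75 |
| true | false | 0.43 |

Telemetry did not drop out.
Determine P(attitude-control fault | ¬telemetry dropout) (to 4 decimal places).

P(attitude-control fault | ¬telemetry dropout) ≈ 0.0259

Enumerate the 4 (ground-station outage, attitude-control fault) configurations and weight by the priors:
  P(¬telemetry dropout) = 0.92*0.83*0.91 + 0.25*0.83*0.09 + 0.57*0.17*0.91 + 0.14*0.17*0.09
        = 0.694876 + 0.018675 + 0.088179 + 0.002142 = 0.803872
The terms with attitude-control fault present sum to 0.020817, so
  P(attitude-control fault | ¬telemetry dropout) = 0.020817 / 0.803872 ≈ 0.0259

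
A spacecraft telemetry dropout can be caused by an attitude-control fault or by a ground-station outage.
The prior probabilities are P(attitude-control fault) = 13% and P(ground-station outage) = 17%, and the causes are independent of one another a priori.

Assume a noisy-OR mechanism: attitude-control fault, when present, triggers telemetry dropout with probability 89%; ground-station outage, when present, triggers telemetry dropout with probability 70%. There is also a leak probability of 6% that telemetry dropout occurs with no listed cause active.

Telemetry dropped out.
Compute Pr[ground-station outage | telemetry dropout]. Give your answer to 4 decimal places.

Under noisy-OR, P(telemetry dropout | causes) = 1 − (1−0.06)·∏(1−qᵢ) over the active causes.
P(telemetry dropout) = 0.06×0.87×0.83 + 0.718×0.87×0.17 + 0.8966×0.13×0.83 + 0.96898×0.13×0.17 = 0.043326 + 0.106192 + 0.096743 + 0.021414 = 0.267675
Restricting to configurations with ground-station outage present: 0.106192 + 0.021414 = 0.127606.
So P(ground-station outage | telemetry dropout) = 0.127606/0.267675 ≈ 0.4767.

Pr[ground-station outage | telemetry dropout] ≈ 0.4767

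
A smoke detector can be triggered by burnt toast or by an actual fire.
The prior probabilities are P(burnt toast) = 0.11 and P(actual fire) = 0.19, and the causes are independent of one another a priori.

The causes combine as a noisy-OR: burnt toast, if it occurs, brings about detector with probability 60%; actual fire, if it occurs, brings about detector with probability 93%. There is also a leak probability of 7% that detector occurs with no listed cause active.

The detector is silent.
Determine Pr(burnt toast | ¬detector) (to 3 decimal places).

Pr(burnt toast | ¬detector) ≈ 0.047

Under noisy-OR, P(detector | causes) = 1 − (1−0.07)·∏(1−qᵢ) over the active causes.
Weight on burnt toast=true, given the evidence: 0.033145 + 0.000544 = 0.033689
Normalizer over all consistent configurations: 0.93×0.89×0.81 + 0.0651×0.89×0.19 + 0.372×0.11×0.81 + 0.02604×0.11×0.19 = 0.715134
P(burnt toast | ¬detector) = 0.033689/0.715134 ≈ 0.047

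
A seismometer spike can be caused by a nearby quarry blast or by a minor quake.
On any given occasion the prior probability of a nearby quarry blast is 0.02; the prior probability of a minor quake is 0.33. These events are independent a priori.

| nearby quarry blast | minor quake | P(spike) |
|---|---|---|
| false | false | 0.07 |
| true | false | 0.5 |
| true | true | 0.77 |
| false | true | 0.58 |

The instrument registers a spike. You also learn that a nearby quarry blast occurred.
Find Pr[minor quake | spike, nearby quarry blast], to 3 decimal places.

Pr[minor quake | spike, nearby quarry blast] ≈ 0.431

By total probability over both values of minor quake:
  P(spike | nearby quarry blast) = 0.5·0.67 + 0.77·0.33
        = 0.335000 + 0.254100 = 0.589100
Configurations with minor quake contribute 0.254100, so
  P(minor quake | spike, nearby quarry blast) = 0.254100 / 0.589100 ≈ 0.431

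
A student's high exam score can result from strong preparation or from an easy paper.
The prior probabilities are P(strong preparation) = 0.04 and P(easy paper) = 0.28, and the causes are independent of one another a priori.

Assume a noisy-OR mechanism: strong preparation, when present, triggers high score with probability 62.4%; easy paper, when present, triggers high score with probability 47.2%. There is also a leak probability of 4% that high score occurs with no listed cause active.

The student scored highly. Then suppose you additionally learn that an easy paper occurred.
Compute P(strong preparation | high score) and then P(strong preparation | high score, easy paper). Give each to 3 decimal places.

P(strong preparation | high score) ≈ 0.146; P(strong preparation | high score, easy paper) ≈ 0.064

Under noisy-OR, P(high score | causes) = 1 − (1−0.04)·∏(1−qᵢ) over the active causes.
By total probability over the 4 (strong preparation, easy paper) configurations:
  P(high score) = 0.04×0.96×0.72 + 0.49312×0.96×0.28 + 0.63904×0.04×0.72 + 0.809413×0.04×0.28
        = 0.027648 + 0.132551 + 0.018404 + 0.009065 = 0.187668
Keeping only the strong preparation-present terms gives 0.027469, so
  P(strong preparation | high score) = 0.027469 / 0.187668 ≈ 0.146

Now condition on the additional information:
Numerator (weight on configurations with strong preparation): 0.809413*0.04 = 0.032377
Denominator P(high score | easy paper): 0.49312*0.96 + 0.809413*0.04 = 0.505772
P(strong preparation | high score, easy paper) = 0.032377/0.505772 ≈ 0.064
This is intercausal reasoning (explaining away): once easy paper accounts for the high score, strong preparation becomes less likely.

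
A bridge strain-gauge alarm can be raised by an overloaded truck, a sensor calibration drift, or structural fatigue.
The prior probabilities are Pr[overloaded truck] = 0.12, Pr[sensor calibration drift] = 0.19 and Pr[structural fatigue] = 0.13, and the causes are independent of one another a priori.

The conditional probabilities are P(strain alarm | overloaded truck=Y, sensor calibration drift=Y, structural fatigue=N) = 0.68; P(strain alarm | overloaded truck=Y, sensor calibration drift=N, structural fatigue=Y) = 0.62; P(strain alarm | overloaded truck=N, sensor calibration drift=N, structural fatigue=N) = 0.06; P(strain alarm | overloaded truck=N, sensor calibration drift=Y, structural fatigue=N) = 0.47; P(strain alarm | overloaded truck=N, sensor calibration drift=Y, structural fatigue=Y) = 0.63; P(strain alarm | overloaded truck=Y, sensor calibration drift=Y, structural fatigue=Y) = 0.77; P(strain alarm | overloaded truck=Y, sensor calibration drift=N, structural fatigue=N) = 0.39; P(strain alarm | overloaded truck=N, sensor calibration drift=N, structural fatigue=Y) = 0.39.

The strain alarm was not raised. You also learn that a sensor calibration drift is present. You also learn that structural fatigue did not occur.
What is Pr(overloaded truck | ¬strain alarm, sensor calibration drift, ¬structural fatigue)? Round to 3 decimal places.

Pr(overloaded truck | ¬strain alarm, sensor calibration drift, ¬structural fatigue) ≈ 0.076

Numerator (weight on configurations with overloaded truck): 0.32·0.12 = 0.038400
Denominator P(¬strain alarm | sensor calibration drift, ¬structural fatigue): 0.53·0.88 + 0.32·0.12 = 0.504800
Posterior = 0.038400 / 0.504800 ≈ 0.076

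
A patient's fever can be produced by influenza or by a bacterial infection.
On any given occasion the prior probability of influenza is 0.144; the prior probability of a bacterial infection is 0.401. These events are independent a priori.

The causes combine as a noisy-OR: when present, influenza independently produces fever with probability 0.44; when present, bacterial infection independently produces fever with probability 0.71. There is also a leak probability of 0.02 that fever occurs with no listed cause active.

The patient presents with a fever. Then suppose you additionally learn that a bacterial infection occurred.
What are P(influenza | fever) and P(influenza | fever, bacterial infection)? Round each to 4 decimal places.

P(influenza | fever) ≈ 0.2547; P(influenza | fever, bacterial infection) ≈ 0.1650

Under noisy-OR, P(fever | causes) = 1 − (1−0.02)·∏(1−qᵢ) over the active causes.
Weight on influenza=true, given the evidence: 0.038919 + 0.048554 = 0.087473
The normalizing constant is 0.02·0.856·0.599 + 0.7158·0.856·0.401 + 0.4512·0.144·0.599 + 0.840848·0.144·0.401 = 0.343431
P(influenza | fever) = 0.087473/0.343431 ≈ 0.2547

With the extra evidence:
Sum P(fever|·) weighted by the priors over both values of influenza:
  P(fever | bacterial infection) = 0.7158*0.856 + 0.840848*0.144
        = 0.612725 + 0.121082 = 0.733807
Configurations with influenza contribute 0.121082, so
  P(influenza | fever, bacterial infection) = 0.121082 / 0.733807 ≈ 0.1650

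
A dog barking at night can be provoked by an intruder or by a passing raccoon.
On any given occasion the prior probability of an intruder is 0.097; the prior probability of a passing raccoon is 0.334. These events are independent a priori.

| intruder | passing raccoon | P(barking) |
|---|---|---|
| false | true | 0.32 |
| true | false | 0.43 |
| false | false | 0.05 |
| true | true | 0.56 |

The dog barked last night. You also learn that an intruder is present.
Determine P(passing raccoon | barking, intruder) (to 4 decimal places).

P(barking | intruder) = 0.43·0.666 + 0.56·0.334 = 0.286380 + 0.187040 = 0.473420
The passing raccoon-present share is 0.56·0.334 = 0.187040.
So P(passing raccoon | barking, intruder) = 0.187040/0.473420 ≈ 0.3951.

P(passing raccoon | barking, intruder) ≈ 0.3951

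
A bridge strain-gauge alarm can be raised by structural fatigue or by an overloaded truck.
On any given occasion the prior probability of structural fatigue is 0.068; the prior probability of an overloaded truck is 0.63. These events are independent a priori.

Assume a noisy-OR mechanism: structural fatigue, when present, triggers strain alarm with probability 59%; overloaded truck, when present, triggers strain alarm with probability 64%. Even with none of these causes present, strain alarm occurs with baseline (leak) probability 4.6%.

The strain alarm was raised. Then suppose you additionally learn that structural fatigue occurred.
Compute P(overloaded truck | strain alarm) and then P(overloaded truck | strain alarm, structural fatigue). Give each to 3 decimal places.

Under noisy-OR, P(strain alarm | causes) = 1 − (1−0.046)·∏(1−qᵢ) over the active causes.
P(strain alarm) = 0.046×0.932×0.37 + 0.65656×0.932×0.63 + 0.60886×0.068×0.37 + 0.85919×0.068×0.63 = 0.015863 + 0.385506 + 0.015319 + 0.036808 = 0.453496
The overloaded truck-present share is 0.385506 + 0.036808 = 0.422314.
P(overloaded truck | strain alarm) = 0.422314 / 0.453496 ≈ 0.931

Now also conditioning on structural fatigue=true:
Enumerate both values of overloaded truck and weight by the priors:
  P(strain alarm | structural fatigue) = 0.60886·0.37 + 0.85919·0.63
        = 0.225278 + 0.541290 = 0.766568
Keeping only the overloaded truck-present terms gives 0.541290, so
  P(overloaded truck | strain alarm, structural fatigue) = 0.541290 / 0.766568 ≈ 0.706
Conditioning on structural fatigue lowers the posterior on overloaded truck: the classic explaining-away effect in a common-effect structure.

P(overloaded truck | strain alarm) ≈ 0.931; P(overloaded truck | strain alarm, structural fatigue) ≈ 0.706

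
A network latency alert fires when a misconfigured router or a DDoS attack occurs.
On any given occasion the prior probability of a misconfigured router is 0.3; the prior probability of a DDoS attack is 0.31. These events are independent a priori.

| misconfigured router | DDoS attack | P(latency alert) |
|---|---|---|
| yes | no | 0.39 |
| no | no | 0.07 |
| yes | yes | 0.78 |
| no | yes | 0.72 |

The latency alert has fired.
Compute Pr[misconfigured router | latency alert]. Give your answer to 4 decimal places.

Enumerate the 4 (misconfigured router, DDoS attack) configurations and weight by the priors:
  P(latency alert) = 0.07·0.7·0.69 + 0.72·0.7·0.31 + 0.39·0.3·0.69 + 0.78·0.3·0.31
        = 0.033810 + 0.156240 + 0.080730 + 0.072540 = 0.343320
The terms with misconfigured router present sum to 0.153270, so
  P(misconfigured router | latency alert) = 0.153270 / 0.343320 ≈ 0.4464

Pr[misconfigured router | latency alert] ≈ 0.4464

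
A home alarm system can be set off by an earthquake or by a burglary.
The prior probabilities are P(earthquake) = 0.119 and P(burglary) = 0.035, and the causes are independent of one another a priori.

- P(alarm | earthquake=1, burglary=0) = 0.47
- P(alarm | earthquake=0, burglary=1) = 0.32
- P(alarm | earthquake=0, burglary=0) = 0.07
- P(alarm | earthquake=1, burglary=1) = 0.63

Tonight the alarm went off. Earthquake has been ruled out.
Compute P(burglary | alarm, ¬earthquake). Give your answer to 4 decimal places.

P(burglary | alarm, ¬earthquake) ≈ 0.1422

Weight on burglary=true, given the evidence: 0.32·0.035 = 0.011200
The normalizing constant is 0.07·0.965 + 0.32·0.035 = 0.078750
P(burglary | alarm, ¬earthquake) = 0.011200/0.078750 ≈ 0.1422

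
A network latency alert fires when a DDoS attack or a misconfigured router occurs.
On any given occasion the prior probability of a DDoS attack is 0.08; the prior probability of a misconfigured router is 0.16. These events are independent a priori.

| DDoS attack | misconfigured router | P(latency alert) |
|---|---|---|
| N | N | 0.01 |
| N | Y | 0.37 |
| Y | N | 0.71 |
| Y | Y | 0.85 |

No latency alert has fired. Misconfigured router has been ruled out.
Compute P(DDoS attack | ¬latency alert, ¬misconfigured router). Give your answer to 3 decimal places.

P(¬latency alert | ¬misconfigured router) = 0.99·0.92 + 0.29·0.08 = 0.910800 + 0.023200 = 0.934000
Of this, 0.023200 comes from 0.29·0.08 (the DDoS attack=true cases).
Hence the posterior is 0.023200/0.934000 ≈ 0.025.

P(DDoS attack | ¬latency alert, ¬misconfigured router) ≈ 0.025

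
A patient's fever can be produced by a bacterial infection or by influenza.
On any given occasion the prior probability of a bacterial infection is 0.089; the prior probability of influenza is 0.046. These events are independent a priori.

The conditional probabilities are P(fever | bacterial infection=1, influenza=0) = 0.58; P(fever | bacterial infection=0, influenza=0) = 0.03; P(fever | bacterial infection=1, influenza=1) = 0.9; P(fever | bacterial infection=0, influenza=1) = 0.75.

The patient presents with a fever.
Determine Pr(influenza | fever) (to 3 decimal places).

Sum P(fever|·) weighted by the priors over the 4 (bacterial infection, influenza) configurations:
  P(fever) = 0.03×0.911×0.954 + 0.75×0.911×0.046 + 0.58×0.089×0.954 + 0.9×0.089×0.046
        = 0.026073 + 0.031429 + 0.049245 + 0.003685 = 0.110432
Configurations with influenza contribute 0.035114, so
  P(influenza | fever) = 0.035114 / 0.110432 ≈ 0.318

Pr(influenza | fever) ≈ 0.318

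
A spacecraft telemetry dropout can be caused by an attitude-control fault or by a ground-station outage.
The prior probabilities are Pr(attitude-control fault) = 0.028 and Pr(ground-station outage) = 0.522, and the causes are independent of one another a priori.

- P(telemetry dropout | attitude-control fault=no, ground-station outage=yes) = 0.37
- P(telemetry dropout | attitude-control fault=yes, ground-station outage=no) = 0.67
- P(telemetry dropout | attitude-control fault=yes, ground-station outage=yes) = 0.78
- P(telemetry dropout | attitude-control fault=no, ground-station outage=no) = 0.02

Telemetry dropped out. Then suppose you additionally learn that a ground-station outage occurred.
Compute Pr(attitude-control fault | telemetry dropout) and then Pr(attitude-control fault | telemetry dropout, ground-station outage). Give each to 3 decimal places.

Pr(attitude-control fault | telemetry dropout) ≈ 0.094; Pr(attitude-control fault | telemetry dropout, ground-station outage) ≈ 0.057

Enumerate the 4 (attitude-control fault, ground-station outage) configurations and weight by the priors:
  P(telemetry dropout) = 0.02*0.972*0.478 + 0.37*0.972*0.522 + 0.67*0.028*0.478 + 0.78*0.028*0.522
        = 0.009292 + 0.187732 + 0.008967 + 0.011400 = 0.217391
The terms with attitude-control fault present sum to 0.020367, so
  P(attitude-control fault | telemetry dropout) = 0.020367 / 0.217391 ≈ 0.094

With the extra evidence:
Weight on attitude-control fault=true, given the evidence: 0.78×0.028 = 0.021840
The normalizing constant is 0.37×0.972 + 0.78×0.028 = 0.381480
P(attitude-control fault | telemetry dropout, ground-station outage) = 0.021840/0.381480 ≈ 0.057
The drop from 0.094 to 0.057 is the explaining-away (discounting) effect.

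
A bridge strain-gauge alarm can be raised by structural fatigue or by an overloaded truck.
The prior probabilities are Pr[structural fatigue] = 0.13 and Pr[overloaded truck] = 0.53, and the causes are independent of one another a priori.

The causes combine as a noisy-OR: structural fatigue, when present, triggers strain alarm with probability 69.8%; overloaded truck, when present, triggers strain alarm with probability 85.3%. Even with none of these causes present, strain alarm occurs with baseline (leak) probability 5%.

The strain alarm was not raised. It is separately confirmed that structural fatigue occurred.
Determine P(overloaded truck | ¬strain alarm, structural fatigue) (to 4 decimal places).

Under noisy-OR, P(strain alarm | causes) = 1 − (1−0.05)·∏(1−qᵢ) over the active causes.
Enumerate both values of overloaded truck and weight by the priors:
  P(¬strain alarm | structural fatigue) = 0.2869·0.47 + 0.042174·0.53
        = 0.134843 + 0.022352 = 0.157195
Keeping only the overloaded truck-present terms gives 0.022352, so
  P(overloaded truck | ¬strain alarm, structural fatigue) = 0.022352 / 0.157195 ≈ 0.1422

P(overloaded truck | ¬strain alarm, structural fatigue) ≈ 0.1422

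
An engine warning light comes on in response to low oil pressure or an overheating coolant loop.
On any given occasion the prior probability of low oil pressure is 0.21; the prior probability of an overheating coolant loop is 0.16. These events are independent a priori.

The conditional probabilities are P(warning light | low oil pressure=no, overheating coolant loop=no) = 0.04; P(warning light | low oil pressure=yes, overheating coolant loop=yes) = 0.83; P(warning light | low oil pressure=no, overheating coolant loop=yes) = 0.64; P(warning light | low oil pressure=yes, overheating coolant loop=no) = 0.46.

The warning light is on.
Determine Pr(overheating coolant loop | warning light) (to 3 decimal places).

By total probability over the 4 (low oil pressure, overheating coolant loop) configurations:
  P(warning light) = 0.04·0.79·0.84 + 0.64·0.79·0.16 + 0.46·0.21·0.84 + 0.83·0.21·0.16
        = 0.026544 + 0.080896 + 0.081144 + 0.027888 = 0.216472
Keeping only the overheating coolant loop-present terms gives 0.108784, so
  P(overheating coolant loop | warning light) = 0.108784 / 0.216472 ≈ 0.503

Pr(overheating coolant loop | warning light) ≈ 0.503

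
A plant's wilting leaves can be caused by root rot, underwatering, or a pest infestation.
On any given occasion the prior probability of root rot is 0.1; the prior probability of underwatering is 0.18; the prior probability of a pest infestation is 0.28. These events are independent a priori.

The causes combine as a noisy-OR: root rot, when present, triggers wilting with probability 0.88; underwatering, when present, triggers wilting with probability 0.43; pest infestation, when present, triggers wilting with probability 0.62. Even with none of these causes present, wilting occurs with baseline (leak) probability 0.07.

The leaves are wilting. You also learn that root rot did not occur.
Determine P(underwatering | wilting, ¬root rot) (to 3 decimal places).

P(underwatering | wilting, ¬root rot) ≈ 0.348

Under noisy-OR, P(wilting | causes) = 1 − (1−0.07)·∏(1−qᵢ) over the active causes.
Enumerate the 4 (underwatering, pest infestation) configurations and weight by the priors:
  P(wilting | ¬root rot) = 0.07·0.82·0.72 + 0.6466·0.82·0.28 + 0.4699·0.18·0.72 + 0.798562·0.18·0.28
        = 0.041328 + 0.148459 + 0.060899 + 0.040248 = 0.290934
Configurations with underwatering contribute 0.101147, so
  P(underwatering | wilting, ¬root rot) = 0.101147 / 0.290934 ≈ 0.348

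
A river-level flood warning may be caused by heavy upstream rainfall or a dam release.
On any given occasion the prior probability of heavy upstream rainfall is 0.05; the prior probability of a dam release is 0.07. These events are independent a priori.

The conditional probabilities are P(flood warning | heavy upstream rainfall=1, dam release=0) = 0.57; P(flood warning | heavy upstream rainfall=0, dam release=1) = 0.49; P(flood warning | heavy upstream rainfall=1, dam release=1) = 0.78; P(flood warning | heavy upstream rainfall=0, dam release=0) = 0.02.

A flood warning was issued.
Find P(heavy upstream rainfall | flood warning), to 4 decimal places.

Enumerate the 4 (heavy upstream rainfall, dam release) configurations and weight by the priors:
  P(flood warning) = 0.02×0.95×0.93 + 0.49×0.95×0.07 + 0.57×0.05×0.93 + 0.78×0.05×0.07
        = 0.017670 + 0.032585 + 0.026505 + 0.002730 = 0.079490
Keeping only the heavy upstream rainfall-present terms gives 0.029235, so
  P(heavy upstream rainfall | flood warning) = 0.029235 / 0.079490 ≈ 0.3678

P(heavy upstream rainfall | flood warning) ≈ 0.3678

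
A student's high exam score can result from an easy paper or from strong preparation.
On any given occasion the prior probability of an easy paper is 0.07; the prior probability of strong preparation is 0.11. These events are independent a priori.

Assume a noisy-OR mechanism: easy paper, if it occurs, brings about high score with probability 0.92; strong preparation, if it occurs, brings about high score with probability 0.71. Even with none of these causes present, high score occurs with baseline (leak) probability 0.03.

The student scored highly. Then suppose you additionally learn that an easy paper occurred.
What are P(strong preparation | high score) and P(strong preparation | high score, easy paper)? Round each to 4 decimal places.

P(strong preparation | high score) ≈ 0.4962; P(strong preparation | high score, easy paper) ≈ 0.1158

Under noisy-OR, P(high score | causes) = 1 − (1−0.03)·∏(1−qᵢ) over the active causes.
By total probability over the 4 (easy paper, strong preparation) configurations:
  P(high score) = 0.03*0.93*0.89 + 0.7187*0.93*0.11 + 0.9224*0.07*0.89 + 0.977496*0.07*0.11
        = 0.024831 + 0.073523 + 0.057466 + 0.007527 = 0.163347
The terms with strong preparation present sum to 0.081050, so
  P(strong preparation | high score) = 0.081050 / 0.163347 ≈ 0.4962

Now condition on the additional information:
P(high score | easy paper) = 0.9224*0.89 + 0.977496*0.11 = 0.820936 + 0.107525 = 0.928461
Of this, 0.107525 comes from 0.977496*0.11 (the strong preparation=true cases).
So P(strong preparation | high score, easy paper) = 0.107525/0.928461 ≈ 0.1158.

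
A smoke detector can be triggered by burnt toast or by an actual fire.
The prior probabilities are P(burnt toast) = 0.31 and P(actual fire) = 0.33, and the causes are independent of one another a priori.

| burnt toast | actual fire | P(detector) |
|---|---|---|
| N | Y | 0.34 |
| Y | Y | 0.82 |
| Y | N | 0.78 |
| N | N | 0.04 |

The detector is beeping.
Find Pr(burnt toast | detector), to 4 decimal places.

Numerator (weight on configurations with burnt toast): 0.162006 + 0.083886 = 0.245892
Normalizer over all consistent configurations: 0.04×0.69×0.67 + 0.34×0.69×0.33 + 0.78×0.31×0.67 + 0.82×0.31×0.33 = 0.341802
Posterior = 0.245892 / 0.341802 ≈ 0.7194

Pr(burnt toast | detector) ≈ 0.7194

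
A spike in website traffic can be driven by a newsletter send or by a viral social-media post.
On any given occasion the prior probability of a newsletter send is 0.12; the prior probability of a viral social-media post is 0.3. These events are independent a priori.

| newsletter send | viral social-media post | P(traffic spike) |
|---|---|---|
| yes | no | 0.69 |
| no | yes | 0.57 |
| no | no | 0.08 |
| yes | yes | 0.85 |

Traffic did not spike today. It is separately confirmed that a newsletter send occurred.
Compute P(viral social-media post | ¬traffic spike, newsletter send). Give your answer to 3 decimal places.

Sum P(¬traffic spike|·) weighted by the priors over both values of viral social-media post:
  P(¬traffic spike | newsletter send) = 0.31*0.7 + 0.15*0.3
        = 0.217000 + 0.045000 = 0.262000
Keeping only the viral social-media post-present terms gives 0.045000, so
  P(viral social-media post | ¬traffic spike, newsletter send) = 0.045000 / 0.262000 ≈ 0.172

P(viral social-media post | ¬traffic spike, newsletter send) ≈ 0.172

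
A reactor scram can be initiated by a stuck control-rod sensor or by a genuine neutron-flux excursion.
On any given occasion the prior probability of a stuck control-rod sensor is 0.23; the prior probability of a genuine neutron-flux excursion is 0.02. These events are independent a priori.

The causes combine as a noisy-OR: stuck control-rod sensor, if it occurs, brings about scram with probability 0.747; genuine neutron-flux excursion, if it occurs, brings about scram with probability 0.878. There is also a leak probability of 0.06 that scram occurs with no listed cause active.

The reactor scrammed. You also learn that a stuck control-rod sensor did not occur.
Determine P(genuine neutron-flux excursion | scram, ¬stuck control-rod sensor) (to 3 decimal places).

P(genuine neutron-flux excursion | scram, ¬stuck control-rod sensor) ≈ 0.231

Under noisy-OR, P(scram | causes) = 1 − (1−0.06)·∏(1−qᵢ) over the active causes.
For the numerator, keep only genuine neutron-flux excursion=true terms: 0.88532·0.02 = 0.017706
Normalizer over all consistent configurations: 0.06·0.98 + 0.88532·0.02 = 0.076506
Posterior = 0.017706 / 0.076506 ≈ 0.231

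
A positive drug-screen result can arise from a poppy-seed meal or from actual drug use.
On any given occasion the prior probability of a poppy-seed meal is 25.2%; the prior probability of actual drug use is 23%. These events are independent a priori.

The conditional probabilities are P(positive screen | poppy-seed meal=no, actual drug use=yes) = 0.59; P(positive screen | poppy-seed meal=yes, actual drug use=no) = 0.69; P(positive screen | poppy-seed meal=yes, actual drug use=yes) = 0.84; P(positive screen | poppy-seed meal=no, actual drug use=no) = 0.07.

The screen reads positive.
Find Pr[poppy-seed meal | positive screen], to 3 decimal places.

P(positive screen) = 0.07×0.748×0.77 + 0.59×0.748×0.23 + 0.69×0.252×0.77 + 0.84×0.252×0.23 = 0.040317 + 0.101504 + 0.133888 + 0.048686 = 0.324395
The poppy-seed meal-present share is 0.133888 + 0.048686 = 0.182574.
P(poppy-seed meal | positive screen) = 0.182574 / 0.324395 ≈ 0.563

Pr[poppy-seed meal | positive screen] ≈ 0.563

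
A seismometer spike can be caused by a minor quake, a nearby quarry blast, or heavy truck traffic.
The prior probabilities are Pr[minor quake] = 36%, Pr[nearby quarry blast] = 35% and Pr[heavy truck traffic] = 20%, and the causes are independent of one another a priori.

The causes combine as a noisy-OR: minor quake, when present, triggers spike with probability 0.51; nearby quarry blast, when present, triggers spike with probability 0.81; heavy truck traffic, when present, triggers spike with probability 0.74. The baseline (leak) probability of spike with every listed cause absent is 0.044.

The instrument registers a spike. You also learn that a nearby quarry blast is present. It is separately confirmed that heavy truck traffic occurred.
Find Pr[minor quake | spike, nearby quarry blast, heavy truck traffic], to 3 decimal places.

Pr[minor quake | spike, nearby quarry blast, heavy truck traffic] ≈ 0.366

Under noisy-OR, P(spike | causes) = 1 − (1−0.044)·∏(1−qᵢ) over the active causes.
Numerator (weight on configurations with minor quake): 0.976859·0.36 = 0.351669
Denominator P(spike | nearby quarry blast, heavy truck traffic): 0.952774·0.64 + 0.976859·0.36 = 0.961444
P(minor quake | spike, nearby quarry blast, heavy truck traffic) = 0.351669/0.961444 ≈ 0.366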